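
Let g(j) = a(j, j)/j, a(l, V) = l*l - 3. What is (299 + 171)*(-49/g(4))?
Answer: -92120/13 ≈ -7086.2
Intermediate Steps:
a(l, V) = -3 + l² (a(l, V) = l² - 3 = -3 + l²)
g(j) = (-3 + j²)/j
(299 + 171)*(-49/g(4)) = (299 + 171)*(-49/(4 - 3/4)) = 470*(-49/(4 - 3*¼)) = 470*(-49/(4 - ¾)) = 470*(-49/13/4) = 470*(-49*4/13) = 470*(-196/13) = -92120/13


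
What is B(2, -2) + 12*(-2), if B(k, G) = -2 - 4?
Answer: -30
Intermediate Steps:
B(k, G) = -6
B(2, -2) + 12*(-2) = -6 + 12*(-2) = -6 - 24 = -30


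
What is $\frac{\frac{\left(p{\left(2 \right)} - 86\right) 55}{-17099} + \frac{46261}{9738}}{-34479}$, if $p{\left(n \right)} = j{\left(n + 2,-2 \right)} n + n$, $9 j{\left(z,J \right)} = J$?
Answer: $- \frac{836244439}{5741100427698} \approx -0.00014566$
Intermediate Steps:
$j{\left(z,J \right)} = \frac{J}{9}$
$p{\left(n \right)} = \frac{7 n}{9}$ ($p{\left(n \right)} = \frac{1}{9} \left(-2\right) n + n = - \frac{2 n}{9} + n = \frac{7 n}{9}$)
$\frac{\frac{\left(p{\left(2 \right)} - 86\right) 55}{-17099} + \frac{46261}{9738}}{-34479} = \frac{\frac{\left(\frac{7}{9} \cdot 2 - 86\right) 55}{-17099} + \frac{46261}{9738}}{-34479} = \left(\left(\frac{14}{9} - 86\right) 55 \left(- \frac{1}{17099}\right) + 46261 \cdot \frac{1}{9738}\right) \left(- \frac{1}{34479}\right) = \left(\left(- \frac{760}{9}\right) 55 \left(- \frac{1}{17099}\right) + \frac{46261}{9738}\right) \left(- \frac{1}{34479}\right) = \left(\left(- \frac{41800}{9}\right) \left(- \frac{1}{17099}\right) + \frac{46261}{9738}\right) \left(- \frac{1}{34479}\right) = \left(\frac{41800}{153891} + \frac{46261}{9738}\right) \left(- \frac{1}{34479}\right) = \frac{836244439}{166510062} \left(- \frac{1}{34479}\right) = - \frac{836244439}{5741100427698}$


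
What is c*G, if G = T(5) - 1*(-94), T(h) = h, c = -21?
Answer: -2079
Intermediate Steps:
G = 99 (G = 5 - 1*(-94) = 5 + 94 = 99)
c*G = -21*99 = -2079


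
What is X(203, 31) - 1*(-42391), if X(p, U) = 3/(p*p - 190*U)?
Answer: 499069244/11773 ≈ 42391.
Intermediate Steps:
X(p, U) = 3/(p**2 - 190*U)
X(203, 31) - 1*(-42391) = 3/(203**2 - 190*31) - 1*(-42391) = 3/(41209 - 5890) + 42391 = 3/35319 + 42391 = 3*(1/35319) + 42391 = 1/11773 + 42391 = 499069244/11773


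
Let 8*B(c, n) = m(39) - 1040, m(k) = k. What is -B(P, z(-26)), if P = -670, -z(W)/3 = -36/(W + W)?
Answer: 1001/8 ≈ 125.13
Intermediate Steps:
z(W) = 54/W (z(W) = -(-108)/(W + W) = -(-108)/(2*W) = -(-108)*1/(2*W) = -(-54)/W = 54/W)
B(c, n) = -1001/8 (B(c, n) = (39 - 1040)/8 = (1/8)*(-1001) = -1001/8)
-B(P, z(-26)) = -1*(-1001/8) = 1001/8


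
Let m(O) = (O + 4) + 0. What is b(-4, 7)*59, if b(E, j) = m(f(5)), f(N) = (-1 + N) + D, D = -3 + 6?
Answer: 649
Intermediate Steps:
D = 3
f(N) = 2 + N (f(N) = (-1 + N) + 3 = 2 + N)
m(O) = 4 + O (m(O) = (4 + O) + 0 = 4 + O)
b(E, j) = 11 (b(E, j) = 4 + (2 + 5) = 4 + 7 = 11)
b(-4, 7)*59 = 11*59 = 649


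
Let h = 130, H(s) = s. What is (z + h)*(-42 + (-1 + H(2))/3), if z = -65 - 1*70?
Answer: 625/3 ≈ 208.33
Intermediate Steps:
z = -135 (z = -65 - 70 = -135)
(z + h)*(-42 + (-1 + H(2))/3) = (-135 + 130)*(-42 + (-1 + 2)/3) = -5*(-42 + 1*(⅓)) = -5*(-42 + ⅓) = -5*(-125/3) = 625/3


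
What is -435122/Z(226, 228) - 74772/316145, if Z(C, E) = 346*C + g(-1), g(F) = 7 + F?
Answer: -71704482317/12361585645 ≈ -5.8006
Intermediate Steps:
Z(C, E) = 6 + 346*C (Z(C, E) = 346*C + (7 - 1) = 346*C + 6 = 6 + 346*C)
-435122/Z(226, 228) - 74772/316145 = -435122/(6 + 346*226) - 74772/316145 = -435122/(6 + 78196) - 74772*1/316145 = -435122/78202 - 74772/316145 = -435122*1/78202 - 74772/316145 = -217561/39101 - 74772/316145 = -71704482317/12361585645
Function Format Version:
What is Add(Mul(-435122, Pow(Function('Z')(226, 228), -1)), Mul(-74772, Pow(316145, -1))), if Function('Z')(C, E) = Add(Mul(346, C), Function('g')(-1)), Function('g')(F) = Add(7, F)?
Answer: Rational(-71704482317, 12361585645) ≈ -5.8006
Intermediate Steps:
Function('Z')(C, E) = Add(6, Mul(346, C)) (Function('Z')(C, E) = Add(Mul(346, C), Add(7, -1)) = Add(Mul(346, C), 6) = Add(6, Mul(346, C)))
Add(Mul(-435122, Pow(Function('Z')(226, 228), -1)), Mul(-74772, Pow(316145, -1))) = Add(Mul(-435122, Pow(Add(6, Mul(346, 226)), -1)), Mul(-74772, Pow(316145, -1))) = Add(Mul(-435122, Pow(Add(6, 78196), -1)), Mul(-74772, Rational(1, 316145))) = Add(Mul(-435122, Pow(78202, -1)), Rational(-74772, 316145)) = Add(Mul(-435122, Rational(1, 78202)), Rational(-74772, 316145)) = Add(Rational(-217561, 39101), Rational(-74772, 316145)) = Rational(-71704482317, 12361585645)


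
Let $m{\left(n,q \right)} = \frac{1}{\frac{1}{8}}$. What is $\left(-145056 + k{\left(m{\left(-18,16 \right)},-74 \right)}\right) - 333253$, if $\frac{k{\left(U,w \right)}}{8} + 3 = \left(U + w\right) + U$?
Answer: $-478797$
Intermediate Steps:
$m{\left(n,q \right)} = 8$ ($m{\left(n,q \right)} = \frac{1}{\frac{1}{8}} = 8$)
$k{\left(U,w \right)} = -24 + 8 w + 16 U$ ($k{\left(U,w \right)} = -24 + 8 \left(\left(U + w\right) + U\right) = -24 + 8 \left(w + 2 U\right) = -24 + \left(8 w + 16 U\right) = -24 + 8 w + 16 U$)
$\left(-145056 + k{\left(m{\left(-18,16 \right)},-74 \right)}\right) - 333253 = \left(-145056 + \left(-24 + 8 \left(-74\right) + 16 \cdot 8\right)\right) - 333253 = \left(-145056 - 488\right) - 333253 = -145544 - 333253 = -478797$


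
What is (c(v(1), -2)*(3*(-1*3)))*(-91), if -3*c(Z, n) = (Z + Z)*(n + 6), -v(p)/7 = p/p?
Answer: 15288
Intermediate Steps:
v(p) = -7 (v(p) = -7*p/p = -7*1 = -7)
c(Z, n) = -2*Z*(6 + n)/3 (c(Z, n) = -(Z + Z)*(n + 6)/3 = -2*Z*(6 + n)/3)
(c(v(1), -2)*(3*(-1*3)))*(-91) = ((-⅔*(-7)*(6 - 2))*(3*(-1*3)))*(-91) = ((-⅔*(-7)*4)*(3*(-3)))*(-91) = ((56/3)*(-9))*(-91) = -168*(-91) = 15288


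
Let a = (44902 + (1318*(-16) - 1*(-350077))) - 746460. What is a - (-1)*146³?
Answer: 2739567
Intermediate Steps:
a = -372569 (a = (44902 + (-21088 + 350077)) - 746460 = (44902 + 328989) - 746460 = 373891 - 746460 = -372569)
a - (-1)*146³ = -372569 - (-1)*146³ = -372569 - (-1)*3112136 = -372569 - 1*(-3112136) = -372569 + 3112136 = 2739567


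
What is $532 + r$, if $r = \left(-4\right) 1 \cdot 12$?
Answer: $484$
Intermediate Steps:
$r = -48$ ($r = \left(-4\right) 12 = -48$)
$532 + r = 532 - 48 = 484$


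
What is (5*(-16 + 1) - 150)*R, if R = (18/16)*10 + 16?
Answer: -24525/4 ≈ -6131.3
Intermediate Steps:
R = 109/4 (R = (18*(1/16))*10 + 16 = (9/8)*10 + 16 = 45/4 + 16 = 109/4 ≈ 27.250)
(5*(-16 + 1) - 150)*R = (5*(-16 + 1) - 150)*(109/4) = (5*(-15) - 150)*(109/4) = (-75 - 150)*(109/4) = -225*109/4 = -24525/4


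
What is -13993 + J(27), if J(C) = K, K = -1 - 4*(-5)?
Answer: -13974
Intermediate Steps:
K = 19 (K = -1 + 20 = 19)
J(C) = 19
-13993 + J(27) = -13993 + 19 = -13974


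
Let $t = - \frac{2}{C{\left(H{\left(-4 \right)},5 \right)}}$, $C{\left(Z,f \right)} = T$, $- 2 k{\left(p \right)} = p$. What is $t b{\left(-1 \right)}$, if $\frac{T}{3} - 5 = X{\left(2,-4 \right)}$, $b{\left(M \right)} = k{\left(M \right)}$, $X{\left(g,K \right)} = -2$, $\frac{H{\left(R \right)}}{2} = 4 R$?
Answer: $- \frac{1}{9} \approx -0.11111$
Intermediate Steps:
$k{\left(p \right)} = - \frac{p}{2}$
$H{\left(R \right)} = 8 R$ ($H{\left(R \right)} = 2 \cdot 4 R = 8 R$)
$b{\left(M \right)} = - \frac{M}{2}$
$T = 9$ ($T = 15 + 3 \left(-2\right) = 15 - 6 = 9$)
$C{\left(Z,f \right)} = 9$
$t = - \frac{2}{9} \approx -0.22222$
$t b{\left(-1 \right)} = - \frac{2 \left(\left(- \frac{1}{2}\right) \left(-1\right)\right)}{9} = \left(- \frac{2}{9}\right) \frac{1}{2} = - \frac{1}{9}$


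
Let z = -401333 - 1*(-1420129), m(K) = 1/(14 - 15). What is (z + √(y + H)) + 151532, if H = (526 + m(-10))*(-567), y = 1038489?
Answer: 1170328 + √740814 ≈ 1.1712e+6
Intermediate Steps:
m(K) = -1 (m(K) = 1/(-1) = -1)
z = 1018796 (z = -401333 + 1420129 = 1018796)
H = -297675 (H = (526 - 1)*(-567) = 525*(-567) = -297675)
(z + √(y + H)) + 151532 = (1018796 + √(1038489 - 297675)) + 151532 = (1018796 + √740814) + 151532 = 1170328 + √740814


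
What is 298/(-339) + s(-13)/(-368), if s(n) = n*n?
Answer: -166955/124752 ≈ -1.3383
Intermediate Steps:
s(n) = n²
298/(-339) + s(-13)/(-368) = 298/(-339) + (-13)²/(-368) = 298*(-1/339) + 169*(-1/368) = -298/339 - 169/368 = -166955/124752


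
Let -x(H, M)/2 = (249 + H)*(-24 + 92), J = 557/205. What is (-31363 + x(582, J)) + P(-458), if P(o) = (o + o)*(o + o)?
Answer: 694677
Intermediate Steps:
J = 557/205 (J = 557*(1/205) = 557/205 ≈ 2.7171)
x(H, M) = -33864 - 136*H (x(H, M) = -2*(249 + H)*(-24 + 92) = -2*(249 + H)*68 = -2*(16932 + 68*H) = -33864 - 136*H)
P(o) = 4*o**2 (P(o) = (2*o)*(2*o) = 4*o**2)
(-31363 + x(582, J)) + P(-458) = (-31363 + (-33864 - 136*582)) + 4*(-458)**2 = (-31363 + (-33864 - 79152)) + 4*209764 = (-31363 - 113016) + 839056 = -144379 + 839056 = 694677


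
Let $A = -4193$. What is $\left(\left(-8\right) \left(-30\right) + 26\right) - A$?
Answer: $4459$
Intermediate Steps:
$\left(\left(-8\right) \left(-30\right) + 26\right) - A = \left(\left(-8\right) \left(-30\right) + 26\right) - -4193 = \left(240 + 26\right) + 4193 = 266 + 4193 = 4459$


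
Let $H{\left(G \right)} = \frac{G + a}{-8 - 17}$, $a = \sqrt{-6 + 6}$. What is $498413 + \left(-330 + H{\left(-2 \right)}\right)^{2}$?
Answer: $\frac{379537629}{625} \approx 6.0726 \cdot 10^{5}$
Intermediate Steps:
$a = 0$ ($a = \sqrt{0} = 0$)
$H{\left(G \right)} = - \frac{G}{25}$ ($H{\left(G \right)} = \frac{G + 0}{-8 - 17} = \frac{G}{-25} = - \frac{G}{25}$)
$498413 + \left(-330 + H{\left(-2 \right)}\right)^{2} = 498413 + \left(-330 - - \frac{2}{25}\right)^{2} = 498413 + \left(-330 + \frac{2}{25}\right)^{2} = 498413 + \left(- \frac{8248}{25}\right)^{2} = 498413 + \frac{68029504}{625} = \frac{379537629}{625}$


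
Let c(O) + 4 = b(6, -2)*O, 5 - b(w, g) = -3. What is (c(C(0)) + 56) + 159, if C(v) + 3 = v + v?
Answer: 187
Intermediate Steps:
b(w, g) = 8 (b(w, g) = 5 - 1*(-3) = 5 + 3 = 8)
C(v) = -3 + 2*v (C(v) = -3 + (v + v) = -3 + 2*v)
c(O) = -4 + 8*O
(c(C(0)) + 56) + 159 = ((-4 + 8*(-3 + 2*0)) + 56) + 159 = ((-4 + 8*(-3 + 0)) + 56) + 159 = ((-4 + 8*(-3)) + 56) + 159 = ((-4 - 24) + 56) + 159 = (-28 + 56) + 159 = 28 + 159 = 187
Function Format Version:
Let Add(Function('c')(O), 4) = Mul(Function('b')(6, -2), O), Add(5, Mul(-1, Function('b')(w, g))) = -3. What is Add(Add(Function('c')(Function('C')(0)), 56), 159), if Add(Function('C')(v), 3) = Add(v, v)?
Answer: 187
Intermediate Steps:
Function('b')(w, g) = 8 (Function('b')(w, g) = Add(5, Mul(-1, -3)) = Add(5, 3) = 8)
Function('C')(v) = Add(-3, Mul(2, v)) (Function('C')(v) = Add(-3, Add(v, v)) = Add(-3, Mul(2, v)))
Function('c')(O) = Add(-4, Mul(8, O))
Add(Add(Function('c')(Function('C')(0)), 56), 159) = Add(Add(Add(-4, Mul(8, Add(-3, Mul(2, 0)))), 56), 159) = Add(Add(Add(-4, Mul(8, Add(-3, 0))), 56), 159) = Add(Add(Add(-4, Mul(8, -3)), 56), 159) = Add(Add(Add(-4, -24), 56), 159) = Add(Add(-28, 56), 159) = Add(28, 159) = 187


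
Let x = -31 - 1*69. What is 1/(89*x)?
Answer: -1/8900 ≈ -0.00011236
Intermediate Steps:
x = -100 (x = -31 - 69 = -100)
1/(89*x) = 1/(89*(-100)) = 1/(-8900) = -1/8900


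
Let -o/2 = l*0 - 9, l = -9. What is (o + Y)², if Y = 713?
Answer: 534361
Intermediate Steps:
o = 18 (o = -2*(-9*0 - 9) = -2*(0 - 9) = -2*(-9) = 18)
(o + Y)² = (18 + 713)² = 731² = 534361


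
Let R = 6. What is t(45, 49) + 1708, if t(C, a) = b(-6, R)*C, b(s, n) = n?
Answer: 1978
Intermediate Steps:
t(C, a) = 6*C
t(45, 49) + 1708 = 6*45 + 1708 = 270 + 1708 = 1978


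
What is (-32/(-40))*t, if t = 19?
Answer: 76/5 ≈ 15.200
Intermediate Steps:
(-32/(-40))*t = (-32/(-40))*19 = -1/40*(-32)*19 = (4/5)*19 = 76/5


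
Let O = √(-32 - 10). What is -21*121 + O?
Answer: -2541 + I*√42 ≈ -2541.0 + 6.4807*I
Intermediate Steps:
O = I*√42 (O = √(-42) = I*√42 ≈ 6.4807*I)
-21*121 + O = -21*121 + I*√42 = -2541 + I*√42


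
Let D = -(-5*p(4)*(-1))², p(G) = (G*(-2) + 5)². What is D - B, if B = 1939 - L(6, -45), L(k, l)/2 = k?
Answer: -3952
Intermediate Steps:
L(k, l) = 2*k
p(G) = (5 - 2*G)² (p(G) = (-2*G + 5)² = (5 - 2*G)²)
B = 1927 (B = 1939 - 2*6 = 1939 - 1*12 = 1939 - 12 = 1927)
D = -2025 (D = -(-5*(-5 + 2*4)²*(-1))² = -(-5*(-5 + 8)²*(-1))² = -(-5*3²*(-1))² = -(-5*9*(-1))² = -(-45*(-1))² = -1*45² = -1*2025 = -2025)
D - B = -2025 - 1*1927 = -2025 - 1927 = -3952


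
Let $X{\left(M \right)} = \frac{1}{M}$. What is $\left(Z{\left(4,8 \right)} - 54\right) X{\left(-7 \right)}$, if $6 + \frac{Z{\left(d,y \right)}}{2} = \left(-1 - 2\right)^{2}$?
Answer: $\frac{48}{7} \approx 6.8571$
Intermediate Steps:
$Z{\left(d,y \right)} = 6$ ($Z{\left(d,y \right)} = -12 + 2 \left(-1 - 2\right)^{2} = -12 + 2 \left(-3\right)^{2} = -12 + 2 \cdot 9 = -12 + 18 = 6$)
$\left(Z{\left(4,8 \right)} - 54\right) X{\left(-7 \right)} = \frac{6 - 54}{-7} = \left(-48\right) \left(- \frac{1}{7}\right) = \frac{48}{7}$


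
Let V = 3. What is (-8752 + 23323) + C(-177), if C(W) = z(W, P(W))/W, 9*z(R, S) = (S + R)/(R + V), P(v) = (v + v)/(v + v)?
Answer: 2019409373/138591 ≈ 14571.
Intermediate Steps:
P(v) = 1 (P(v) = (2*v)/((2*v)) = (2*v)*(1/(2*v)) = 1)
z(R, S) = (R + S)/(9*(3 + R)) (z(R, S) = ((S + R)/(R + 3))/9 = ((R + S)/(3 + R))/9 = (R + S)/(9*(3 + R)))
C(W) = (1 + W)/(9*W*(3 + W)) (C(W) = ((W + 1)/(9*(3 + W)))/W = ((1 + W)/(9*(3 + W)))/W = (1 + W)/(9*W*(3 + W)))
(-8752 + 23323) + C(-177) = (-8752 + 23323) + (1/9)*(1 - 177)/(-177*(3 - 177)) = 14571 + (1/9)*(-1/177)*(-176)/(-174) = 14571 + (1/9)*(-1/177)*(-1/174)*(-176) = 14571 - 88/138591 = 2019409373/138591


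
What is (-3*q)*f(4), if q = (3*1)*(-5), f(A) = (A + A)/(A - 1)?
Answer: 120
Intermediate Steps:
f(A) = 2*A/(-1 + A) (f(A) = (2*A)/(-1 + A) = 2*A/(-1 + A))
q = -15 (q = 3*(-5) = -15)
(-3*q)*f(4) = (-3*(-15))*(2*4/(-1 + 4)) = 45*(2*4/3) = 45*(2*4*(⅓)) = 45*(8/3) = 120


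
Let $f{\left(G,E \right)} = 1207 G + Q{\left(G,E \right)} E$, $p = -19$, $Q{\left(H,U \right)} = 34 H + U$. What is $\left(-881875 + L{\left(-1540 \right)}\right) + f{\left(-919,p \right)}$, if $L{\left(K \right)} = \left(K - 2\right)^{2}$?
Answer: $980691$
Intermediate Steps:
$L{\left(K \right)} = \left(-2 + K\right)^{2}$
$Q{\left(H,U \right)} = U + 34 H$
$f{\left(G,E \right)} = 1207 G + E \left(E + 34 G\right)$ ($f{\left(G,E \right)} = 1207 G + \left(E + 34 G\right) E = 1207 G + E \left(E + 34 G\right)$)
$\left(-881875 + L{\left(-1540 \right)}\right) + f{\left(-919,p \right)} = \left(-881875 + \left(-2 - 1540\right)^{2}\right) - \left(1109233 + 19 \left(-19 + 34 \left(-919\right)\right)\right) = \left(-881875 + \left(-1542\right)^{2}\right) - \left(1109233 + 19 \left(-19 - 31246\right)\right) = \left(-881875 + 2377764\right) - 515198 = 1495889 + \left(-1109233 + 594035\right) = 1495889 - 515198 = 980691$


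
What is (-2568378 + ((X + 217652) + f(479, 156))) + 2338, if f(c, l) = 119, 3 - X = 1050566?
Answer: -3398832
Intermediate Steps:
X = -1050563 (X = 3 - 1*1050566 = 3 - 1050566 = -1050563)
(-2568378 + ((X + 217652) + f(479, 156))) + 2338 = (-2568378 + ((-1050563 + 217652) + 119)) + 2338 = (-2568378 + (-832911 + 119)) + 2338 = (-2568378 - 832792) + 2338 = -3401170 + 2338 = -3398832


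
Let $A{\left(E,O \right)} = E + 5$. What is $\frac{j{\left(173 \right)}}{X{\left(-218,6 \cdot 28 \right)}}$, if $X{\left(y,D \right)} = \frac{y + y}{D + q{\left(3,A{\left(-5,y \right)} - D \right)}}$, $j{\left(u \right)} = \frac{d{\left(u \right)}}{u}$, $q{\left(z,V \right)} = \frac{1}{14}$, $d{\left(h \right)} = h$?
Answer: $- \frac{2353}{6104} \approx -0.38548$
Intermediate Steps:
$A{\left(E,O \right)} = 5 + E$
$q{\left(z,V \right)} = \frac{1}{14}$
$j{\left(u \right)} = 1$ ($j{\left(u \right)} = \frac{u}{u} = 1$)
$X{\left(y,D \right)} = \frac{2 y}{\frac{1}{14} + D}$ ($X{\left(y,D \right)} = \frac{y + y}{D + \frac{1}{14}} = \frac{2 y}{\frac{1}{14} + D}$)
$\frac{j{\left(173 \right)}}{X{\left(-218,6 \cdot 28 \right)}} = 1 \frac{1}{28 \left(-218\right) \frac{1}{1 + 14 \cdot 6 \cdot 28}} = 1 \frac{1}{28 \left(-218\right) \frac{1}{1 + 14 \cdot 168}} = 1 \frac{1}{28 \left(-218\right) \frac{1}{1 + 2352}} = 1 \frac{1}{28 \left(-218\right) \frac{1}{2353}} = 1 \frac{1}{- \frac{6104}{2353}} = 1 \left(- \frac{2353}{6104}\right) = - \frac{2353}{6104}$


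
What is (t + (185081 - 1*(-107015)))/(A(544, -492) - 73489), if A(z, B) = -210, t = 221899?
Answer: -513995/73699 ≈ -6.9742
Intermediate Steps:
(t + (185081 - 1*(-107015)))/(A(544, -492) - 73489) = (221899 + (185081 - 1*(-107015)))/(-210 - 73489) = (221899 + (185081 + 107015))/(-73699) = (221899 + 292096)*(-1/73699) = 513995*(-1/73699) = -513995/73699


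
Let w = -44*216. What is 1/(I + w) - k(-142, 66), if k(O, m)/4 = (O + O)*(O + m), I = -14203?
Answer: -2046767553/23707 ≈ -86336.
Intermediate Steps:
w = -9504
k(O, m) = 8*O*(O + m) (k(O, m) = 4*((O + O)*(O + m)) = 4*((2*O)*(O + m)) = 4*(2*O*(O + m)) = 8*O*(O + m))
1/(I + w) - k(-142, 66) = 1/(-14203 - 9504) - 8*(-142)*(-142 + 66) = 1/(-23707) - 8*(-142)*(-76) = -1/23707 - 1*86336 = -1/23707 - 86336 = -2046767553/23707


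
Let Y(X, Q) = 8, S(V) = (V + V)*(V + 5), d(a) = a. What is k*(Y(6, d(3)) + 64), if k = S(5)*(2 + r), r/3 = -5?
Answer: -93600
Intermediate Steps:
r = -15 (r = 3*(-5) = -15)
S(V) = 2*V*(5 + V) (S(V) = (2*V)*(5 + V) = 2*V*(5 + V))
k = -1300 (k = (2*5*(5 + 5))*(2 - 15) = (2*5*10)*(-13) = 100*(-13) = -1300)
k*(Y(6, d(3)) + 64) = -1300*(8 + 64) = -1300*72 = -93600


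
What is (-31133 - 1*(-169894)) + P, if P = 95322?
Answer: 234083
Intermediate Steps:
(-31133 - 1*(-169894)) + P = (-31133 - 1*(-169894)) + 95322 = (-31133 + 169894) + 95322 = 138761 + 95322 = 234083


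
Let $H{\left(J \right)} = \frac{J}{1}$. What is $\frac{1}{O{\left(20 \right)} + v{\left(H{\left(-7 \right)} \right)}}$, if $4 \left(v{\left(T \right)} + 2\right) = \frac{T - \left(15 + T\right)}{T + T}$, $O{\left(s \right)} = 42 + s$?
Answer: $\frac{56}{3375} \approx 0.016593$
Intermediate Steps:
$H{\left(J \right)} = J$ ($H{\left(J \right)} = J 1 = J$)
$v{\left(T \right)} = -2 - \frac{15}{8 T}$ ($v{\left(T \right)} = -2 + \frac{\left(T - \left(15 + T\right)\right) \frac{1}{T + T}}{4} = -2 + \frac{\left(-15\right) \frac{1}{2 T}}{4} = -2 + \frac{\left(- \frac{15}{2}\right) \frac{1}{T}}{4} = -2 - \frac{15}{8 T}$)
$\frac{1}{O{\left(20 \right)} + v{\left(H{\left(-7 \right)} \right)}} = \frac{1}{\left(42 + 20\right) - \left(2 + \frac{15}{8 \left(-7\right)}\right)} = \frac{1}{62 - \frac{97}{56}} = \frac{1}{\frac{3375}{56}} = \frac{56}{3375}$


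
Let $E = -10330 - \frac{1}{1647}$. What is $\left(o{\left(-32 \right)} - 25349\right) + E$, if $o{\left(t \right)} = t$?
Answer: $- \frac{58816018}{1647} \approx -35711.0$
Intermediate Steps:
$E = - \frac{17013511}{1647}$ ($E = -10330 - \frac{1}{1647} = - \frac{17013511}{1647} \approx -10330.0$)
$\left(o{\left(-32 \right)} - 25349\right) + E = \left(-32 - 25349\right) - \frac{17013511}{1647} = -25381 - \frac{17013511}{1647} = - \frac{58816018}{1647}$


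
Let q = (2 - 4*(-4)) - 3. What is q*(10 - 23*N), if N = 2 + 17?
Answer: -6405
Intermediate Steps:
N = 19
q = 15 (q = (2 + 16) - 3 = 18 - 3 = 15)
q*(10 - 23*N) = 15*(10 - 23*19) = 15*(10 - 437) = 15*(-427) = -6405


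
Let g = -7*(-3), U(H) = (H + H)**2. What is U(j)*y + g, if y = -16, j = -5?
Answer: -1579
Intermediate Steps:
U(H) = 4*H**2 (U(H) = (2*H)**2 = 4*H**2)
g = 21
U(j)*y + g = (4*(-5)**2)*(-16) + 21 = (4*25)*(-16) + 21 = 100*(-16) + 21 = -1600 + 21 = -1579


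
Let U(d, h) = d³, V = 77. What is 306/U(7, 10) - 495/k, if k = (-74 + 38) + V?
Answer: -157239/14063 ≈ -11.181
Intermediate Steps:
k = 41 (k = (-74 + 38) + 77 = -36 + 77 = 41)
306/U(7, 10) - 495/k = 306/(7³) - 495/41 = 306/343 - 495*1/41 = 306*(1/343) - 495/41 = 306/343 - 495/41 = -157239/14063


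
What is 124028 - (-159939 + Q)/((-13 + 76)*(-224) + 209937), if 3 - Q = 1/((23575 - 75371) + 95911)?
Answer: 1071462607033141/8638819875 ≈ 1.2403e+5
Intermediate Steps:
Q = 132344/44115 (Q = 3 - 1/((23575 - 75371) + 95911) = 3 - 1/(-51796 + 95911) = 3 - 1/44115 = 132344/44115 ≈ 3.0000)
124028 - (-159939 + Q)/((-13 + 76)*(-224) + 209937) = 124028 - (-159939 + 132344/44115)/((-13 + 76)*(-224) + 209937) = 124028 - (-7055576641)/(44115*(63*(-224) + 209937)) = 124028 - (-7055576641)/(44115*(-14112 + 209937)) = 124028 - (-7055576641)/(44115*195825) = 124028 - 1*(-7055576641/8638819875) = 124028 + 7055576641/8638819875 = 1071462607033141/8638819875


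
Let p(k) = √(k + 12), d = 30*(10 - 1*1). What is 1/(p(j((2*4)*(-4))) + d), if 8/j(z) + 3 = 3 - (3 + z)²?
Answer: 113535/30649408 - 29*√2521/30649408 ≈ 0.0036568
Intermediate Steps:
j(z) = -8/(3 + z)² (j(z) = 8/(-3 + (3 - (3 + z)²)) = 8/((-(3 + z)²)) = 8*(-1/(3 + z)²) = -8/(3 + z)²)
d = 270 (d = 30*(10 - 1) = 30*9 = 270)
p(k) = √(12 + k)
1/(p(j((2*4)*(-4))) + d) = 1/(√(12 - 8/(3 + (2*4)*(-4))²) + 270) = 1/(√(12 - 8/(3 + 8*(-4))²) + 270) = 1/(√(12 - 8/(3 - 32)²) + 270) = 1/(√(12 - 8/(-29)²) + 270) = 1/(√(12 - 8*1/841) + 270) = 1/(√(12 - 8/841) + 270) = 1/(√(10084/841) + 270) = 1/(2*√2521/29 + 270) = 1/(270 + 2*√2521/29)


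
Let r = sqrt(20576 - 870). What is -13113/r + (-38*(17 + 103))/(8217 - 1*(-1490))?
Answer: -4560/9707 - 13113*sqrt(19706)/19706 ≈ -93.882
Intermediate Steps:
r = sqrt(19706) ≈ 140.38
-13113/r + (-38*(17 + 103))/(8217 - 1*(-1490)) = -13113*sqrt(19706)/19706 + (-38*(17 + 103))/(8217 - 1*(-1490)) = -13113*sqrt(19706)/19706 + (-38*120)/(8217 + 1490) = -13113*sqrt(19706)/19706 - 4560/9707 = -4560/9707 - 13113*sqrt(19706)/19706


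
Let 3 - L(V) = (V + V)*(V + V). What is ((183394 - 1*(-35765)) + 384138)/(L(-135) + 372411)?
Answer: 201099/99838 ≈ 2.0143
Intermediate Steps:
L(V) = 3 - 4*V² (L(V) = 3 - (V + V)*(V + V) = 3 - 2*V*2*V = 3 - 4*V²)
((183394 - 1*(-35765)) + 384138)/(L(-135) + 372411) = ((183394 - 1*(-35765)) + 384138)/((3 - 4*(-135)²) + 372411) = ((183394 + 35765) + 384138)/((3 - 4*18225) + 372411) = (219159 + 384138)/((3 - 72900) + 372411) = 603297/(-72897 + 372411) = 603297/299514 = 603297*(1/299514) = 201099/99838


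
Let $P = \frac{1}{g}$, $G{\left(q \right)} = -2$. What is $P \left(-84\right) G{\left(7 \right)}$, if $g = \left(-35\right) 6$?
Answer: $- \frac{4}{5} \approx -0.8$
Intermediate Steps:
$g = -210$
$P = - \frac{1}{210}$ ($P = \frac{1}{-210} = - \frac{1}{210} \approx -0.0047619$)
$P \left(-84\right) G{\left(7 \right)} = \left(- \frac{1}{210}\right) \left(-84\right) \left(-2\right) = \frac{2}{5} \left(-2\right) = - \frac{4}{5}$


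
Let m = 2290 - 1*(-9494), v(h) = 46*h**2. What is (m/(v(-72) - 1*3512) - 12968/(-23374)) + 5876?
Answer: 2017059459175/343235503 ≈ 5876.6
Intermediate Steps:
m = 11784 (m = 2290 + 9494 = 11784)
(m/(v(-72) - 1*3512) - 12968/(-23374)) + 5876 = (11784/(46*(-72)**2 - 1*3512) - 12968/(-23374)) + 5876 = (11784/(46*5184 - 3512) - 12968*(-1/23374)) + 5876 = (11784/(238464 - 3512) + 6484/11687) + 5876 = (11784/234952 + 6484/11687) + 5876 = (11784*(1/234952) + 6484/11687) + 5876 = (1473/29369 + 6484/11687) + 5876 = 207643547/343235503 + 5876 = 2017059459175/343235503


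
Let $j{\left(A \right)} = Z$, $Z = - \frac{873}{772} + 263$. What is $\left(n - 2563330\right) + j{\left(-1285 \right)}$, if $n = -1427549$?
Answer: $- \frac{3080756425}{772} \approx -3.9906 \cdot 10^{6}$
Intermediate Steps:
$Z = \frac{202163}{772}$ ($Z = \left(-873\right) \frac{1}{772} + 263 = - \frac{873}{772} + 263 = \frac{202163}{772} \approx 261.87$)
$j{\left(A \right)} = \frac{202163}{772}$
$\left(n - 2563330\right) + j{\left(-1285 \right)} = \left(-1427549 - 2563330\right) + \frac{202163}{772} = -3990879 + \frac{202163}{772} = - \frac{3080756425}{772}$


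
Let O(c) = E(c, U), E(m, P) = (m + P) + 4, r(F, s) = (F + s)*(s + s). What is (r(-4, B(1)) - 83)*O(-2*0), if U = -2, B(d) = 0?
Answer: -166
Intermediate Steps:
r(F, s) = 2*s*(F + s) (r(F, s) = (F + s)*(2*s) = 2*s*(F + s))
E(m, P) = 4 + P + m (E(m, P) = (P + m) + 4 = 4 + P + m)
O(c) = 2 + c (O(c) = 4 - 2 + c = 2 + c)
(r(-4, B(1)) - 83)*O(-2*0) = (2*0*(-4 + 0) - 83)*(2 - 2*0) = (2*0*(-4) - 83)*(2 + 0) = (0 - 83)*2 = -83*2 = -166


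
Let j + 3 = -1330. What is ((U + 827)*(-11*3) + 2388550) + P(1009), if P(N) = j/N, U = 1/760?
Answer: 1810706805183/766840 ≈ 2.3613e+6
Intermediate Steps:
j = -1333 (j = -3 - 1330 = -1333)
U = 1/760 ≈ 0.0013158
P(N) = -1333/N
((U + 827)*(-11*3) + 2388550) + P(1009) = ((1/760 + 827)*(-11*3) + 2388550) - 1333/1009 = ((628521/760)*(-33) + 2388550) - 1333*1/1009 = (-20741193/760 + 2388550) - 1333/1009 = 1794556807/760 - 1333/1009 = 1810706805183/766840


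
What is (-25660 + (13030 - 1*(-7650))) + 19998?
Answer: 15018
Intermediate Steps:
(-25660 + (13030 - 1*(-7650))) + 19998 = (-25660 + (13030 + 7650)) + 19998 = (-25660 + 20680) + 19998 = -4980 + 19998 = 15018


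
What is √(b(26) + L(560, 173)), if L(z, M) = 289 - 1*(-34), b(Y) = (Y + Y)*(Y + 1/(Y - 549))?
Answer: 7*√9349671/523 ≈ 40.926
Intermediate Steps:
b(Y) = 2*Y*(Y + 1/(-549 + Y)) (b(Y) = (2*Y)*(Y + 1/(-549 + Y)) = 2*Y*(Y + 1/(-549 + Y)))
L(z, M) = 323 (L(z, M) = 289 + 34 = 323)
√(b(26) + L(560, 173)) = √(2*26*(1 + 26² - 549*26)/(-549 + 26) + 323) = √(2*26*(1 + 676 - 14274)/(-523) + 323) = √(2*26*(-1/523)*(-13597) + 323) = √(707044/523 + 323) = √(875973/523) = 7*√9349671/523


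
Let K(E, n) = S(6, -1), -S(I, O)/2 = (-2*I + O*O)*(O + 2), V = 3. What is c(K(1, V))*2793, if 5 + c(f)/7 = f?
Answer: 332367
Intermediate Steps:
S(I, O) = -2*(2 + O)*(O**2 - 2*I) (S(I, O) = -2*(-2*I + O*O)*(O + 2) = -2*(-2*I + O**2)*(2 + O) = -2*(O**2 - 2*I)*(2 + O) = -2*(2 + O)*(O**2 - 2*I))
K(E, n) = 22 (K(E, n) = -4*(-1)**2 - 2*(-1)**3 + 8*6 + 4*6*(-1) = -4*1 - 2*(-1) + 48 - 24 = -4 + 2 + 48 - 24 = 22)
c(f) = -35 + 7*f
c(K(1, V))*2793 = (-35 + 7*22)*2793 = (-35 + 154)*2793 = 119*2793 = 332367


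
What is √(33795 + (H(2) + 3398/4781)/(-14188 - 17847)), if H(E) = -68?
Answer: √31710231540148346269/30631867 ≈ 183.83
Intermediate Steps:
√(33795 + (H(2) + 3398/4781)/(-14188 - 17847)) = √(33795 + (-68 + 3398/4781)/(-14188 - 17847)) = √(33795 + (-68 + 3398*(1/4781))/(-32035)) = √(33795 + (-68 + 3398/4781)*(-1/32035)) = √(33795 - 321710/4781*(-1/32035)) = √(33795 + 64342/30631867) = √(1035204009607/30631867) = √31710231540148346269/30631867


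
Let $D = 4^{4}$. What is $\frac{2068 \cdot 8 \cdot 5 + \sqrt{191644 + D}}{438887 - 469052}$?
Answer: $- \frac{16544}{6033} - \frac{2 \sqrt{1919}}{6033} \approx -2.7568$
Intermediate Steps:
$D = 256$
$\frac{2068 \cdot 8 \cdot 5 + \sqrt{191644 + D}}{438887 - 469052} = \frac{2068 \cdot 8 \cdot 5 + \sqrt{191644 + 256}}{438887 - 469052} = \frac{2068 \cdot 40 + \sqrt{191900}}{-30165} = \left(82720 + 10 \sqrt{1919}\right) \left(- \frac{1}{30165}\right) = - \frac{16544}{6033} - \frac{2 \sqrt{1919}}{6033}$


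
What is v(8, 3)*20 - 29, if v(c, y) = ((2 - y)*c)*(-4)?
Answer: 611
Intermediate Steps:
v(c, y) = -4*c*(2 - y) (v(c, y) = (c*(2 - y))*(-4) = -4*c*(2 - y))
v(8, 3)*20 - 29 = (4*8*(-2 + 3))*20 - 29 = (4*8*1)*20 - 29 = 32*20 - 29 = 640 - 29 = 611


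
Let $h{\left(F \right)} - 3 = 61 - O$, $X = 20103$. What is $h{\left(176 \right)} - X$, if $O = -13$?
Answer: $-20026$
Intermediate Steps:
$h{\left(F \right)} = 77$ ($h{\left(F \right)} = 3 + \left(61 - -13\right) = 3 + \left(61 + 13\right) = 3 + 74 = 77$)
$h{\left(176 \right)} - X = 77 - 20103 = -20026$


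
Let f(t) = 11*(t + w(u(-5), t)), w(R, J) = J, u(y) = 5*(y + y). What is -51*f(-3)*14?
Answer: 47124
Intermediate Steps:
u(y) = 10*y (u(y) = 5*(2*y) = 10*y)
f(t) = 22*t (f(t) = 11*(t + t) = 11*(2*t) = 22*t)
-51*f(-3)*14 = -1122*(-3)*14 = -51*(-66)*14 = 3366*14 = 47124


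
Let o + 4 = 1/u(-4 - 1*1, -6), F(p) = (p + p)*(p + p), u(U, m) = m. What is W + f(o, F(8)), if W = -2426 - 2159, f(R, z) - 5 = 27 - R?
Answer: -27293/6 ≈ -4548.8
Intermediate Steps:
F(p) = 4*p**2 (F(p) = (2*p)*(2*p) = 4*p**2)
o = -25/6 (o = -4 + 1/(-6) = -4 - 1/6 = -25/6 ≈ -4.1667)
f(R, z) = 32 - R (f(R, z) = 5 + (27 - R) = 32 - R)
W = -4585
W + f(o, F(8)) = -4585 + (32 - 1*(-25/6)) = -4585 + (32 + 25/6) = -4585 + 217/6 = -27293/6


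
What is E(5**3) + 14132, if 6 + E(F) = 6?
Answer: 14132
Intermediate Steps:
E(F) = 0 (E(F) = -6 + 6 = 0)
E(5**3) + 14132 = 0 + 14132 = 14132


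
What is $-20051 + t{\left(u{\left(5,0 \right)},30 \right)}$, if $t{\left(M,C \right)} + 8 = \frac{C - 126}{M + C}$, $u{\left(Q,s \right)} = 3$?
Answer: $- \frac{220681}{11} \approx -20062.0$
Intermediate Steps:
$t{\left(M,C \right)} = -8 + \frac{-126 + C}{C + M}$ ($t{\left(M,C \right)} = -8 + \frac{C - 126}{M + C} = -8 + \frac{-126 + C}{C + M}$)
$-20051 + t{\left(u{\left(5,0 \right)},30 \right)} = -20051 + \frac{-126 - 24 - 210}{30 + 3} = -20051 + \frac{-126 - 24 - 210}{33} = -20051 + \frac{1}{33} \left(-360\right) = -20051 - \frac{120}{11} = - \frac{220681}{11}$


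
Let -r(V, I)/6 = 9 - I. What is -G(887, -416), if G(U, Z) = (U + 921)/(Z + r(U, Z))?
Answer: 904/1483 ≈ 0.60958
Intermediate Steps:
r(V, I) = -54 + 6*I (r(V, I) = -6*(9 - I) = -54 + 6*I)
G(U, Z) = (921 + U)/(-54 + 7*Z) (G(U, Z) = (U + 921)/(Z + (-54 + 6*Z)) = (921 + U)/(-54 + 7*Z))
-G(887, -416) = -(921 + 887)/(-54 + 7*(-416)) = -1808/(-54 - 2912) = -1808/(-2966) = -(-1)*1808/2966 = -1*(-904/1483) = 904/1483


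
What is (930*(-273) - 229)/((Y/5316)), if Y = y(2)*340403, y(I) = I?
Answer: -675448302/340403 ≈ -1984.3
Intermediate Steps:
Y = 680806 (Y = 2*340403 = 680806)
(930*(-273) - 229)/((Y/5316)) = (930*(-273) - 229)/((680806/5316)) = (-253890 - 229)/((680806*(1/5316))) = -254119/340403/2658 = -254119*2658/340403 = -675448302/340403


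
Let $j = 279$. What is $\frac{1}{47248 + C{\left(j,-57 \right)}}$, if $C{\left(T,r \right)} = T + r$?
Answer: $\frac{1}{47470} \approx 2.1066 \cdot 10^{-5}$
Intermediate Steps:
$\frac{1}{47248 + C{\left(j,-57 \right)}} = \frac{1}{47248 + \left(279 - 57\right)} = \frac{1}{47248 + 222} = \frac{1}{47470}$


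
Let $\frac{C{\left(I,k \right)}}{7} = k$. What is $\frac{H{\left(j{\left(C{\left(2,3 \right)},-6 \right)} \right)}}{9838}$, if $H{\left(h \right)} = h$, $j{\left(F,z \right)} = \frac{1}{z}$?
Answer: $- \frac{1}{59028} \approx -1.6941 \cdot 10^{-5}$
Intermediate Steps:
$C{\left(I,k \right)} = 7 k$
$\frac{H{\left(j{\left(C{\left(2,3 \right)},-6 \right)} \right)}}{9838} = \frac{1}{\left(-6\right) 9838} = \left(- \frac{1}{6}\right) \frac{1}{9838} = - \frac{1}{59028}$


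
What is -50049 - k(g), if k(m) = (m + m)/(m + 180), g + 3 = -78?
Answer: -550521/11 ≈ -50047.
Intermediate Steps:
g = -81 (g = -3 - 78 = -81)
k(m) = 2*m/(180 + m) (k(m) = (2*m)/(180 + m) = 2*m/(180 + m))
-50049 - k(g) = -50049 - 2*(-81)/(180 - 81) = -50049 - 2*(-81)/99 = -50049 - 1*(-18/11) = -50049 + 18/11 = -550521/11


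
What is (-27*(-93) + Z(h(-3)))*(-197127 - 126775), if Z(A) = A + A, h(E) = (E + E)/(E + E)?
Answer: -813965726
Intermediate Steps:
h(E) = 1 (h(E) = (2*E)/((2*E)) = (2*E)*(1/(2*E)) = 1)
Z(A) = 2*A
(-27*(-93) + Z(h(-3)))*(-197127 - 126775) = (-27*(-93) + 2*1)*(-197127 - 126775) = (2511 + 2)*(-323902) = 2513*(-323902) = -813965726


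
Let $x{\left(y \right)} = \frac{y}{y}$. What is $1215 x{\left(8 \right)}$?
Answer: $1215$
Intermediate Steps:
$x{\left(y \right)} = 1$
$1215 x{\left(8 \right)} = 1215 \cdot 1 = 1215$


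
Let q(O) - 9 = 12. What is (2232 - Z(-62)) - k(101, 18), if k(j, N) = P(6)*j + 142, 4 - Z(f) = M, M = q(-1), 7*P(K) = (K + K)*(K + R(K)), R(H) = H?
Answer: 205/7 ≈ 29.286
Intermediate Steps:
q(O) = 21 (q(O) = 9 + 12 = 21)
P(K) = 4*K²/7 (P(K) = ((K + K)*(K + K))/7 = ((2*K)*(2*K))/7 = (4*K²)/7 = 4*K²/7)
M = 21
Z(f) = -17 (Z(f) = 4 - 1*21 = 4 - 21 = -17)
k(j, N) = 142 + 144*j/7 (k(j, N) = ((4/7)*6²)*j + 142 = ((4/7)*36)*j + 142 = 144*j/7 + 142 = 142 + 144*j/7)
(2232 - Z(-62)) - k(101, 18) = (2232 - 1*(-17)) - (142 + (144/7)*101) = (2232 + 17) - (142 + 14544/7) = 2249 - 1*15538/7 = 2249 - 15538/7 = 205/7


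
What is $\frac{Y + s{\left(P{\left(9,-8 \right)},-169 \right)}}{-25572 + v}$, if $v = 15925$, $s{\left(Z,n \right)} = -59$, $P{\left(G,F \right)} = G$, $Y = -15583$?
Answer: $\frac{1422}{877} \approx 1.6214$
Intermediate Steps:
$\frac{Y + s{\left(P{\left(9,-8 \right)},-169 \right)}}{-25572 + v} = \frac{-15583 - 59}{-25572 + 15925} = - \frac{15642}{-9647} = \left(-15642\right) \left(- \frac{1}{9647}\right) = \frac{1422}{877}$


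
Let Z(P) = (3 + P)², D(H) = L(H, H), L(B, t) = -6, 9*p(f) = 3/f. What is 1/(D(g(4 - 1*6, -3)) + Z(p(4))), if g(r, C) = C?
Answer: 144/505 ≈ 0.28515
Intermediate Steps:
p(f) = 1/(3*f) (p(f) = (3/f)/9 = 1/(3*f))
D(H) = -6
1/(D(g(4 - 1*6, -3)) + Z(p(4))) = 1/(-6 + (3 + (⅓)/4)²) = 1/(-6 + (3 + (⅓)*(¼))²) = 1/(-6 + (3 + 1/12)²) = 1/(-6 + (37/12)²) = 1/(-6 + 1369/144) = 1/(505/144) = 144/505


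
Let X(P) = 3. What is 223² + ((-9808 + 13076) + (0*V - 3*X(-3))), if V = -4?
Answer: 52988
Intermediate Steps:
223² + ((-9808 + 13076) + (0*V - 3*X(-3))) = 223² + ((-9808 + 13076) + (0*(-4) - 3*3)) = 49729 + (3268 + (0 - 9)) = 49729 + (3268 - 9) = 49729 + 3259 = 52988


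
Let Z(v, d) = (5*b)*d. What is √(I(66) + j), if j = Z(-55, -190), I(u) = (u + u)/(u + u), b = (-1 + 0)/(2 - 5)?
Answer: I*√2841/3 ≈ 17.767*I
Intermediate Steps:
b = ⅓ (b = -1/(-3) = -1*(-⅓) = ⅓ ≈ 0.33333)
I(u) = 1 (I(u) = (2*u)/((2*u)) = (2*u)*(1/(2*u)) = 1)
Z(v, d) = 5*d/3 (Z(v, d) = (5*(⅓))*d = 5*d/3)
j = -950/3 (j = (5/3)*(-190) = -950/3 ≈ -316.67)
√(I(66) + j) = √(1 - 950/3) = √(-947/3) = I*√2841/3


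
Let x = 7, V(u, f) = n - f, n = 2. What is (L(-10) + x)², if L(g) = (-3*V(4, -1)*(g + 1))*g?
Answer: 644809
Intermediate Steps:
V(u, f) = 2 - f
L(g) = g*(-9 - 9*g) (L(g) = (-3*(2 - 1*(-1))*(g + 1))*g = (-3*(2 + 1)*(1 + g))*g = (-9*(1 + g))*g = (-3*(3 + 3*g))*g = (-9 - 9*g)*g = g*(-9 - 9*g))
(L(-10) + x)² = (-9*(-10)*(1 - 10) + 7)² = (-9*(-10)*(-9) + 7)² = (-810 + 7)² = (-803)² = 644809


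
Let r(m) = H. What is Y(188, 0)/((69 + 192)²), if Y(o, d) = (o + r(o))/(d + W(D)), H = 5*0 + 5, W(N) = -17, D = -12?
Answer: -193/1158057 ≈ -0.00016666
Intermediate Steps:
H = 5 (H = 0 + 5 = 5)
r(m) = 5
Y(o, d) = (5 + o)/(-17 + d) (Y(o, d) = (o + 5)/(d - 17) = (5 + o)/(-17 + d))
Y(188, 0)/((69 + 192)²) = ((5 + 188)/(-17 + 0))/((69 + 192)²) = (193/(-17))/(261²) = -1/17*193/68121 = -193/17*1/68121 = -193/1158057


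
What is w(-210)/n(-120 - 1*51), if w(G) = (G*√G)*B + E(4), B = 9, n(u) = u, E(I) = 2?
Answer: -2/171 + 210*I*√210/19 ≈ -0.011696 + 160.17*I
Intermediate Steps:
w(G) = 2 + 9*G^(3/2) (w(G) = (G*√G)*9 + 2 = G^(3/2)*9 + 2 = 9*G^(3/2) + 2 = 2 + 9*G^(3/2))
w(-210)/n(-120 - 1*51) = (2 + 9*(-210)^(3/2))/(-120 - 1*51) = (2 + 9*(-210*I*√210))/(-120 - 51) = (2 - 1890*I*√210)/(-171) = (2 - 1890*I*√210)*(-1/171) = -2/171 + 210*I*√210/19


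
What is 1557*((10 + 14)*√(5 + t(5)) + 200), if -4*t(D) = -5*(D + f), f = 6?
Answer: 311400 + 93420*√3 ≈ 4.7321e+5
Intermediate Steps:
t(D) = 15/2 + 5*D/4 (t(D) = -(-5)*(D + 6)/4 = -(-5)*(6 + D)/4 = -(-30 - 5*D)/4 = 15/2 + 5*D/4)
1557*((10 + 14)*√(5 + t(5)) + 200) = 1557*((10 + 14)*√(5 + (15/2 + (5/4)*5)) + 200) = 1557*(24*√(5 + (15/2 + 25/4)) + 200) = 1557*(24*√(5 + 55/4) + 200) = 1557*(24*√(75/4) + 200) = 1557*(24*(5*√3/2) + 200) = 1557*(60*√3 + 200) = 1557*(200 + 60*√3) = 311400 + 93420*√3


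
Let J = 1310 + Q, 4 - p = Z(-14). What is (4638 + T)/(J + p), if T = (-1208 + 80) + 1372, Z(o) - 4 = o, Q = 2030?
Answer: 2441/1677 ≈ 1.4556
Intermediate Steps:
Z(o) = 4 + o
p = 14 (p = 4 - (4 - 14) = 4 - 1*(-10) = 4 + 10 = 14)
J = 3340 (J = 1310 + 2030 = 3340)
T = 244 (T = -1128 + 1372 = 244)
(4638 + T)/(J + p) = (4638 + 244)/(3340 + 14) = 4882/3354 = 4882*(1/3354) = 2441/1677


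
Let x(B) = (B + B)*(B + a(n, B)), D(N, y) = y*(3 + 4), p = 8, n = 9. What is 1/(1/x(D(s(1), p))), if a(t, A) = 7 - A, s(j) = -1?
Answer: 784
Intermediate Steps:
D(N, y) = 7*y (D(N, y) = y*7 = 7*y)
x(B) = 14*B (x(B) = (B + B)*(B + (7 - B)) = (2*B)*7 = 14*B)
1/(1/x(D(s(1), p))) = 1/(1/(14*(7*8))) = 1/(1/(14*56)) = 1/(1/784) = 784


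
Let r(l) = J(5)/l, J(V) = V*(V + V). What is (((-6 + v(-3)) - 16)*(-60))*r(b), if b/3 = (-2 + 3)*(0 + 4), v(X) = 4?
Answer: 4500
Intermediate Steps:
J(V) = 2*V**2 (J(V) = V*(2*V) = 2*V**2)
b = 12 (b = 3*((-2 + 3)*(0 + 4)) = 3*(1*4) = 3*4 = 12)
r(l) = 50/l (r(l) = (2*5**2)/l = (2*25)/l = 50/l)
(((-6 + v(-3)) - 16)*(-60))*r(b) = (((-6 + 4) - 16)*(-60))*(50/12) = ((-2 - 16)*(-60))*(50*(1/12)) = -18*(-60)*(25/6) = 1080*(25/6) = 4500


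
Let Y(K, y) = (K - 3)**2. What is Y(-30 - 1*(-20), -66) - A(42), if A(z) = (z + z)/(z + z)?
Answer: 168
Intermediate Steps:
Y(K, y) = (-3 + K)**2
A(z) = 1 (A(z) = (2*z)/((2*z)) = (2*z)*(1/(2*z)) = 1)
Y(-30 - 1*(-20), -66) - A(42) = (-3 + (-30 - 1*(-20)))**2 - 1*1 = (-3 + (-30 + 20))**2 - 1 = (-3 - 10)**2 - 1 = (-13)**2 - 1 = 169 - 1 = 168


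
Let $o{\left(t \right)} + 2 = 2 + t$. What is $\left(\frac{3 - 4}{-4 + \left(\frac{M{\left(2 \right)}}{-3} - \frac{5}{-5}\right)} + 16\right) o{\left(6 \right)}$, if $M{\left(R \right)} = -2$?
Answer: $\frac{690}{7} \approx 98.571$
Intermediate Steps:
$o{\left(t \right)} = t$ ($o{\left(t \right)} = -2 + \left(2 + t\right) = t$)
$\left(\frac{3 - 4}{-4 + \left(\frac{M{\left(2 \right)}}{-3} - \frac{5}{-5}\right)} + 16\right) o{\left(6 \right)} = \left(\frac{3 - 4}{-4 - \left(-1 - \frac{2}{3}\right)} + 16\right) 6 = \left(- \frac{1}{-4 - - \frac{5}{3}} + 16\right) 6 = \left(- \frac{1}{-4 + \left(\frac{2}{3} + 1\right)} + 16\right) 6 = \left(- \frac{1}{-4 + \frac{5}{3}} + 16\right) 6 = \left(- \frac{1}{- \frac{7}{3}} + 16\right) 6 = \left(\left(-1\right) \left(- \frac{3}{7}\right) + 16\right) 6 = \left(\frac{3}{7} + 16\right) 6 = \frac{115}{7} \cdot 6 = \frac{690}{7}$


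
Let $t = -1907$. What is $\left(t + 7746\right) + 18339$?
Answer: $24178$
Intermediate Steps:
$\left(t + 7746\right) + 18339 = \left(-1907 + 7746\right) + 18339 = 5839 + 18339 = 24178$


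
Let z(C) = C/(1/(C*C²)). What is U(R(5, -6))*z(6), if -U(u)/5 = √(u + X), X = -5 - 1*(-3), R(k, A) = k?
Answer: -6480*√3 ≈ -11224.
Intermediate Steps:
X = -2 (X = -5 + 3 = -2)
z(C) = C⁴ (z(C) = C/(1/(C³)) = C/(C⁻³) = C*C³ = C⁴)
U(u) = -5*√(-2 + u) (U(u) = -5*√(u - 2) = -5*√(-2 + u))
U(R(5, -6))*z(6) = -5*√(-2 + 5)*6⁴ = -5*√3*1296 = -6480*√3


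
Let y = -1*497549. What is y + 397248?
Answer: -100301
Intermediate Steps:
y = -497549
y + 397248 = -497549 + 397248 = -100301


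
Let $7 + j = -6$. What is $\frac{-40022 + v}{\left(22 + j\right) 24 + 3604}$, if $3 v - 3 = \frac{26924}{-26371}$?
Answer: $- \frac{3166208297}{302211660} \approx -10.477$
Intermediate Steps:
$j = -13$ ($j = -7 - 6 = -13$)
$v = \frac{52189}{79113}$ ($v = 1 + \frac{26924 \frac{1}{-26371}}{3} = 1 + \frac{26924 \left(- \frac{1}{26371}\right)}{3} = 1 + \frac{1}{3} \left(- \frac{26924}{26371}\right) = 1 - \frac{26924}{79113} = \frac{52189}{79113} \approx 0.65968$)
$\frac{-40022 + v}{\left(22 + j\right) 24 + 3604} = \frac{-40022 + \frac{52189}{79113}}{\left(22 - 13\right) 24 + 3604} = - \frac{3166208297}{79113 \left(9 \cdot 24 + 3604\right)} = - \frac{3166208297}{79113 \left(216 + 3604\right)} = - \frac{3166208297}{79113 \cdot 3820} = \left(- \frac{3166208297}{79113}\right) \frac{1}{3820} = - \frac{3166208297}{302211660}$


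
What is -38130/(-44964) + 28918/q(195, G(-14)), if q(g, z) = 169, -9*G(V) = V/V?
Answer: 217785487/1266486 ≈ 171.96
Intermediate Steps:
G(V) = -1/9 (G(V) = -V/(9*V) = -1/9*1 = -1/9)
-38130/(-44964) + 28918/q(195, G(-14)) = -38130/(-44964) + 28918/169 = -38130*(-1/44964) + 28918*(1/169) = 6355/7494 + 28918/169 = 217785487/1266486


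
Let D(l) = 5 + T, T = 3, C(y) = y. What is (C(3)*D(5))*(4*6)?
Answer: 576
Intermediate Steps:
D(l) = 8 (D(l) = 5 + 3 = 8)
(C(3)*D(5))*(4*6) = (3*8)*(4*6) = 24*24 = 576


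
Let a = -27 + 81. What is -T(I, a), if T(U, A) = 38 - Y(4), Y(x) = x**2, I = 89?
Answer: -22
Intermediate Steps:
a = 54
T(U, A) = 22 (T(U, A) = 38 - 1*4**2 = 38 - 1*16 = 38 - 16 = 22)
-T(I, a) = -1*22 = -22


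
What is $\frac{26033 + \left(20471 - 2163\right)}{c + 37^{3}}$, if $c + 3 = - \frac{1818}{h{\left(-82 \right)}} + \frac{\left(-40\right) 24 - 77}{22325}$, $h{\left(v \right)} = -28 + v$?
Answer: $\frac{10889041075}{12442421028} \approx 0.87515$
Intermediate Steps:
$c = \frac{3310553}{245575}$ ($c = -3 - \left(\frac{1818}{-28 - 82} - \frac{\left(-40\right) 24 - 77}{22325}\right) = -3 + \left(- \frac{1818}{-110} + \left(-960 - 77\right) \frac{1}{22325}\right) = -3 - - \frac{4047278}{245575} = -3 + \left(\frac{909}{55} - \frac{1037}{22325}\right) = -3 + \frac{4047278}{245575} = \frac{3310553}{245575} \approx 13.481$)
$\frac{26033 + \left(20471 - 2163\right)}{c + 37^{3}} = \frac{26033 + \left(20471 - 2163\right)}{\frac{3310553}{245575} + 37^{3}} = \frac{26033 + \left(20471 - 2163\right)}{\frac{3310553}{245575} + 50653} = \frac{26033 + 18308}{\frac{12442421028}{245575}} = 44341 \cdot \frac{245575}{12442421028} = \frac{10889041075}{12442421028}$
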